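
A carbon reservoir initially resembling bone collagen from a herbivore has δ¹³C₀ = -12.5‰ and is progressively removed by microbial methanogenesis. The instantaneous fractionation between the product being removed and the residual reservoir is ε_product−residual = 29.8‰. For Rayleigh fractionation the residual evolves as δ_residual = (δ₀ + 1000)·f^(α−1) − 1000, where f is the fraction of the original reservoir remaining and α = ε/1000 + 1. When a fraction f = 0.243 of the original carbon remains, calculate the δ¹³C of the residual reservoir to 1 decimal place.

-53.3‰

Rayleigh residual: δ_res = (δ₀ + 1000)·f^(α−1) − 1000
α = ε/1000 + 1 = 1.02980, so α − 1 = 0.02980
f^(α−1) = 0.243^(0.02980) = 0.958718
δ_res = (-12.5 + 1000) × 0.958718 − 1000 = 946.734 − 1000 = -53.27‰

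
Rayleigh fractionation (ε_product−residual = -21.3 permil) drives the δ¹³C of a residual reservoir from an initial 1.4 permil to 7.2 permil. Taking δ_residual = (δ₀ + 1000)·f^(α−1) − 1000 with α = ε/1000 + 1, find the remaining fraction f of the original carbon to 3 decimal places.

α − 1 = ε/1000 = -0.0213
(δ_res + 1000)/(δ₀ + 1000) = (7.2 + 1000)/(1.4 + 1000) = 1007.2/1001.4 = 1.005792
f = 1.005792^(1/-0.0213) = exp(ln(1.005792)/-0.0213) = exp(0.00578/-0.0213)
f = exp(-0.2711) = 0.7625

0.763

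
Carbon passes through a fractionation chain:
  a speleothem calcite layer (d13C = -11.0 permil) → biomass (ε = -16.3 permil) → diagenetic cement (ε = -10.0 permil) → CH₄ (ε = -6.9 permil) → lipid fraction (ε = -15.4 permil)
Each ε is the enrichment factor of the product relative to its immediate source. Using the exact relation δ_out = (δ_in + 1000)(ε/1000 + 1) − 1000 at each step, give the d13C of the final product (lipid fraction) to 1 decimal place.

step 1: δ = (-11.00 + 1000)·(-16.3/1000 + 1) − 1000 = -27.12 permil
step 2: δ = (-27.12 + 1000)·(-10.0/1000 + 1) − 1000 = -36.85 permil
step 3: δ = (-36.85 + 1000)·(-6.9/1000 + 1) − 1000 = -43.50 permil
step 4: δ = (-43.50 + 1000)·(-15.4/1000 + 1) − 1000 = -58.23 permil

-58.2 permil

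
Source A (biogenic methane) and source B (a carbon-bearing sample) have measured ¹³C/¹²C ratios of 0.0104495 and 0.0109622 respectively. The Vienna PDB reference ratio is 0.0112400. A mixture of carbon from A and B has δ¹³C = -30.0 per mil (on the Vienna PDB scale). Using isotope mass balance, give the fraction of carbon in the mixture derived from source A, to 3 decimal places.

0.116

δ_A = (0.0104495/0.0112400 − 1)×1000 = (0.929671 − 1)×1000 = -70.329 per mil
δ_B = (0.0109622/0.0112400 − 1)×1000 = (0.975285 − 1)×1000 = -24.715 per mil
f_A = (δ_mix − δ_B)/(δ_A − δ_B) = (-30.0 − (-24.715))/(-70.329 − (-24.715))
f_A = -5.285 / -45.614 = 0.1159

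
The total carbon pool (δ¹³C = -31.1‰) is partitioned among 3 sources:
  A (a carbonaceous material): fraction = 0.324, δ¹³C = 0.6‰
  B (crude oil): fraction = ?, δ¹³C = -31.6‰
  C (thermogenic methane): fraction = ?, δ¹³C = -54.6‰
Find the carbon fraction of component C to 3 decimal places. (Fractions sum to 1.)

Let f_C and f_B be the unknown fractions; fractions sum to 1 so f_C + f_B = 0.676.
Mass balance: Σ fᵢ·δᵢ = δ_bulk ⇒ f_C·(-54.6) + f_B·(-31.6) = -31.1 − (0.194) = -31.294
Substitute f_B = 0.676 − f_C:
f_C·(-54.6 − -31.6) = -31.294 − 0.676×(-31.6) = -9.933
f_C = -9.933 / -23.0 = 0.4319

0.432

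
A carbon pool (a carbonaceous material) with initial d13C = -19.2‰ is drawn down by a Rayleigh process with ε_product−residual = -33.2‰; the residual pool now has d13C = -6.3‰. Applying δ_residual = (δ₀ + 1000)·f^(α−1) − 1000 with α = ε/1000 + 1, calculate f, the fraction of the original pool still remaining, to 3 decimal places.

α − 1 = ε/1000 = -0.0332
(δ_res + 1000)/(δ₀ + 1000) = (-6.3 + 1000)/(-19.2 + 1000) = 993.7/980.8 = 1.013153
f = 1.013153^(1/-0.0332) = exp(ln(1.013153)/-0.0332) = exp(0.01307/-0.0332)
f = exp(-0.3936) = 0.6746

0.675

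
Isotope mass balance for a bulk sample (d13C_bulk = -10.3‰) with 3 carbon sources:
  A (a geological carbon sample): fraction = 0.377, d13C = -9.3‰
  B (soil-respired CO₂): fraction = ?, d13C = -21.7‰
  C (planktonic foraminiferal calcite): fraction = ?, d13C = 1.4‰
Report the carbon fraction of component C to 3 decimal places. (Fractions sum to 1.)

Let f_C and f_B be the unknown fractions; fractions sum to 1 so f_C + f_B = 0.623.
Mass balance: Σ fᵢ·δᵢ = δ_bulk ⇒ f_C·(1.4) + f_B·(-21.7) = -10.3 − (-3.506) = -6.794
Substitute f_B = 0.623 − f_C:
f_C·(1.4 − -21.7) = -6.794 − 0.623×(-21.7) = 6.725
f_C = 6.725 / 23.1 = 0.2911

0.291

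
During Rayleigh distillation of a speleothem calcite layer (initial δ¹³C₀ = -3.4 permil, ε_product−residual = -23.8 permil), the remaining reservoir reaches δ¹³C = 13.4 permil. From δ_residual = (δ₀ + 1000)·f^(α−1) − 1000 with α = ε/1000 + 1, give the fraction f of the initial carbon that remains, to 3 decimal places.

0.495

α − 1 = ε/1000 = -0.0238
(δ_res + 1000)/(δ₀ + 1000) = (13.4 + 1000)/(-3.4 + 1000) = 1013.4/996.6 = 1.016857
f = 1.016857^(1/-0.0238) = exp(ln(1.016857)/-0.0238) = exp(0.01672/-0.0238)
f = exp(-0.7024) = 0.4954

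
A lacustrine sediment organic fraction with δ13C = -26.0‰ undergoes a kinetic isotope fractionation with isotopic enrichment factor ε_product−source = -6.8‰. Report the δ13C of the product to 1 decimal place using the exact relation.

-32.6‰

Exactly, δ_product = (δ_source + 1000)·(ε/1000 + 1) − 1000.
δ_product = (-26.0 + 1000) × (-6.8/1000 + 1) − 1000
δ_product = -32.62‰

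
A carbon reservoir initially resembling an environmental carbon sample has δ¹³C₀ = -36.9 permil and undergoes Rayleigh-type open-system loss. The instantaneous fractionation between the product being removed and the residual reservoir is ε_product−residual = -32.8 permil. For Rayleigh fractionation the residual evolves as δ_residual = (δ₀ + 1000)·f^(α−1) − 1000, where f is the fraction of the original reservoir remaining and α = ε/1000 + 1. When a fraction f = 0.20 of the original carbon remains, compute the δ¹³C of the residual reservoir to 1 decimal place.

Rayleigh residual: δ_res = (δ₀ + 1000)·f^(α−1) − 1000
α = ε/1000 + 1 = 0.96720, so α − 1 = -0.03280
f^(α−1) = 0.20^(-0.03280) = 1.054208
δ_res = (-36.9 + 1000) × 1.054208 − 1000 = 1015.308 − 1000 = 15.31 permil

15.3 permil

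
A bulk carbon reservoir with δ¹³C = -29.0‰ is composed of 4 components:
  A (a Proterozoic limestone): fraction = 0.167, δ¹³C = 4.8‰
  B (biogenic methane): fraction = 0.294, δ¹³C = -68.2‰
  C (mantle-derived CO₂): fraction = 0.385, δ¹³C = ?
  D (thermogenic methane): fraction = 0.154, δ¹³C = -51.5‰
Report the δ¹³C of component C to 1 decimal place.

Isotope mass balance: δ_bulk = Σ fᵢ·δᵢ.
-29.0 = 0.167×(4.8) + 0.294×(-68.2) + 0.385×δ_C + 0.154×(-51.5)
0.385·δ_C = -29.0 − (-27.180) = -1.820
δ_C = -1.820 / 0.385 = -4.73‰

-4.7‰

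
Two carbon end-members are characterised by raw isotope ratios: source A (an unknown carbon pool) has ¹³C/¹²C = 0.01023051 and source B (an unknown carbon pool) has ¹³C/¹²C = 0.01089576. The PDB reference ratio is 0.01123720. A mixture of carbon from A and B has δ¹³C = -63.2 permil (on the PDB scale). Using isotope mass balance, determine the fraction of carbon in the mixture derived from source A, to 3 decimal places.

δ_A = (0.01023051/0.01123720 − 1)×1000 = (0.910415 − 1)×1000 = -89.585 permil
δ_B = (0.01089576/0.01123720 − 1)×1000 = (0.969615 − 1)×1000 = -30.385 permil
f_A = (δ_mix − δ_B)/(δ_A − δ_B) = (-63.2 − (-30.385))/(-89.585 − (-30.385))
f_A = -32.815 / -59.201 = 0.5543

0.554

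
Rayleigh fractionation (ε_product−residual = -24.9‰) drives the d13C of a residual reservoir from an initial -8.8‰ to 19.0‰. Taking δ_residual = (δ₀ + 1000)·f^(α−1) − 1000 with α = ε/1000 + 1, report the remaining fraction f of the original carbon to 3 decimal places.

0.329

α − 1 = ε/1000 = -0.0249
(δ_res + 1000)/(δ₀ + 1000) = (19.0 + 1000)/(-8.8 + 1000) = 1019.0/991.2 = 1.028047
f = 1.028047^(1/-0.0249) = exp(ln(1.028047)/-0.0249) = exp(0.02766/-0.0249)
f = exp(-1.1109) = 0.3293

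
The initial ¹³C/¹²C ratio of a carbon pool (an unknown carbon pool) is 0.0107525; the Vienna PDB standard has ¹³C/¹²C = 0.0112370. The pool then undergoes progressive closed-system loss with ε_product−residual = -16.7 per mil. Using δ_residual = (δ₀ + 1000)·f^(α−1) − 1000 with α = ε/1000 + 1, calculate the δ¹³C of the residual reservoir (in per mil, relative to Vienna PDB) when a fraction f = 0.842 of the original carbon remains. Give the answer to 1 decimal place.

δ₀ = (0.0107525/0.0112370 − 1)×1000 = (0.956884 − 1)×1000 = -43.116 per mil
α − 1 = ε/1000 = -0.0167
f^(α−1) = 0.842^(-0.0167) = 1.002876
δ_res = (-43.116 + 1000) × 1.002876 − 1000 = 959.636 − 1000 = -40.36 per mil

-40.4 per mil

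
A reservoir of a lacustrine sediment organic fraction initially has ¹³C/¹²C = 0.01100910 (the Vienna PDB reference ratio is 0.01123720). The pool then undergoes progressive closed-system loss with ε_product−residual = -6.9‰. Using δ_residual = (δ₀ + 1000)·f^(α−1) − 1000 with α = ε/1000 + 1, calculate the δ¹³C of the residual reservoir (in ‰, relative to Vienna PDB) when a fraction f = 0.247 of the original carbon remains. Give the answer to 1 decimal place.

δ₀ = (0.01100910/0.01123720 − 1)×1000 = (0.979701 − 1)×1000 = -20.299‰
α − 1 = ε/1000 = -0.0069
f^(α−1) = 0.247^(-0.0069) = 1.009695
δ_res = (-20.299 + 1000) × 1.009695 − 1000 = 989.200 − 1000 = -10.80‰

-10.8‰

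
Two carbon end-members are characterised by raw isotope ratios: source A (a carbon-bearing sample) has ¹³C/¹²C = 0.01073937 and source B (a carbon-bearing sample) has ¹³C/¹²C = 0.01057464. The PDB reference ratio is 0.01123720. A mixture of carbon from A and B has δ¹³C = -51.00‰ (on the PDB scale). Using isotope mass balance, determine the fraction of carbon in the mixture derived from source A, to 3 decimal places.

0.543

δ_A = (0.01073937/0.01123720 − 1)×1000 = (0.955698 − 1)×1000 = -44.302‰
δ_B = (0.01057464/0.01123720 − 1)×1000 = (0.941039 − 1)×1000 = -58.961‰
f_A = (δ_mix − δ_B)/(δ_A − δ_B) = (-51.00 − (-58.961))/(-44.302 − (-58.961))
f_A = 7.961 / 14.659 = 0.5431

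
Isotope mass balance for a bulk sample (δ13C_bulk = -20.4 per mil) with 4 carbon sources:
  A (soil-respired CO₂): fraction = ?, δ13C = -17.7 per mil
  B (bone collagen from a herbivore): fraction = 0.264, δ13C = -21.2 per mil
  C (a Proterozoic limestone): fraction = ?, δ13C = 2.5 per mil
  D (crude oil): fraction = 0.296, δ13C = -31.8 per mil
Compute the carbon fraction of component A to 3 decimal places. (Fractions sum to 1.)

Let f_A and f_C be the unknown fractions; fractions sum to 1 so f_A + f_C = 0.440.
Mass balance: Σ fᵢ·δᵢ = δ_bulk ⇒ f_A·(-17.7) + f_C·(2.5) = -20.4 − (-15.010) = -5.390
Substitute f_C = 0.440 − f_A:
f_A·(-17.7 − 2.5) = -5.390 − 0.440×(2.5) = -6.490
f_A = -6.490 / -20.2 = 0.3213

0.321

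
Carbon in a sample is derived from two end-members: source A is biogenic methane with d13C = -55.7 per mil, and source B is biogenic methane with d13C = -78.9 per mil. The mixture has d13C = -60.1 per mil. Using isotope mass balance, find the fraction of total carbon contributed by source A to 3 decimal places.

0.810

δ_mix = f_A·δ_A + (1 − f_A)·δ_B  ⇒  f_A = (δ_mix − δ_B)/(δ_A − δ_B)
f_A = (-60.1 − (-78.9)) / (-55.7 − (-78.9))
f_A = 18.8 / 23.2 = 0.8103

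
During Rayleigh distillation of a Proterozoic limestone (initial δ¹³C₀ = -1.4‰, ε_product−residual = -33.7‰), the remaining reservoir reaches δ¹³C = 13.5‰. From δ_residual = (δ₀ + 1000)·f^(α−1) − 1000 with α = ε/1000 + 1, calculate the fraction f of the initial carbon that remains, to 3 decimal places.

0.644

α − 1 = ε/1000 = -0.0337
(δ_res + 1000)/(δ₀ + 1000) = (13.5 + 1000)/(-1.4 + 1000) = 1013.5/998.6 = 1.014921
f = 1.014921^(1/-0.0337) = exp(ln(1.014921)/-0.0337) = exp(0.01481/-0.0337)
f = exp(-0.4395) = 0.6444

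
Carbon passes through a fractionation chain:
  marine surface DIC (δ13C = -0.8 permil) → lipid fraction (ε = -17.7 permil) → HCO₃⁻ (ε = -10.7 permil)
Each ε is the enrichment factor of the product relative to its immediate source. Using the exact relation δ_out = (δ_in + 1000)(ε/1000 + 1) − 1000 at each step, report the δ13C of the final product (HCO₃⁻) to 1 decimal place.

step 1: δ = (-0.80 + 1000)·(-17.7/1000 + 1) − 1000 = -18.49 permil
step 2: δ = (-18.49 + 1000)·(-10.7/1000 + 1) − 1000 = -28.99 permil

-29.0 permil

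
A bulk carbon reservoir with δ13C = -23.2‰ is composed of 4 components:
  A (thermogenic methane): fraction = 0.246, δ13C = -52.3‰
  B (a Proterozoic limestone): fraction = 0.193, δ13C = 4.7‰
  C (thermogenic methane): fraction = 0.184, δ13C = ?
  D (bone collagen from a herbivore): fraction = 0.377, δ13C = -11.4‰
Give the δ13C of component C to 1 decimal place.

Isotope mass balance: δ_bulk = Σ fᵢ·δᵢ.
-23.2 = 0.246×(-52.3) + 0.193×(4.7) + 0.184×δ_C + 0.377×(-11.4)
0.184·δ_C = -23.2 − (-16.256) = -6.944
δ_C = -6.944 / 0.184 = -37.74‰

-37.7‰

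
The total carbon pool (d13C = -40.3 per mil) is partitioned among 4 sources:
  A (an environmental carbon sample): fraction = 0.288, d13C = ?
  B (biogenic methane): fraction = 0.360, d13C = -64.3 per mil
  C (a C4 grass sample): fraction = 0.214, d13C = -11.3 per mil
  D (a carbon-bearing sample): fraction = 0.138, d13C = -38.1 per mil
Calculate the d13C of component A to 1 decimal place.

Isotope mass balance: δ_bulk = Σ fᵢ·δᵢ.
-40.3 = 0.288×δ_A + 0.360×(-64.3) + 0.214×(-11.3) + 0.138×(-38.1)
0.288·δ_A = -40.3 − (-30.824) = -9.476
δ_A = -9.476 / 0.288 = -32.90 per mil

-32.9 per mil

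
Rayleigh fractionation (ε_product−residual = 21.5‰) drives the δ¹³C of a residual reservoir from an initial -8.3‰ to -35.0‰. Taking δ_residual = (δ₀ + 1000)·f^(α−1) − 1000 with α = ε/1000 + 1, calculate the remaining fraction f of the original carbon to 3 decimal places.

α − 1 = ε/1000 = 0.0215
(δ_res + 1000)/(δ₀ + 1000) = (-35.0 + 1000)/(-8.3 + 1000) = 965.0/991.7 = 0.973077
f = 0.973077^(1/0.0215) = exp(ln(0.973077)/0.0215) = exp(-0.02729/0.0215)
f = exp(-1.2694) = 0.2810

0.281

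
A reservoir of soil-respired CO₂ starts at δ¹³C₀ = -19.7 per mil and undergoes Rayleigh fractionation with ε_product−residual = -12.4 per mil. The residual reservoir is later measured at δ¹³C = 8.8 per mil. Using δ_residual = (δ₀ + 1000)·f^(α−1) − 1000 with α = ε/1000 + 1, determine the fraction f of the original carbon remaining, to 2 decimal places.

α − 1 = ε/1000 = -0.0124
(δ_res + 1000)/(δ₀ + 1000) = (8.8 + 1000)/(-19.7 + 1000) = 1008.8/980.3 = 1.029073
f = 1.029073^(1/-0.0124) = exp(ln(1.029073)/-0.0124) = exp(0.02866/-0.0124)
f = exp(-2.3111) = 0.0991

0.10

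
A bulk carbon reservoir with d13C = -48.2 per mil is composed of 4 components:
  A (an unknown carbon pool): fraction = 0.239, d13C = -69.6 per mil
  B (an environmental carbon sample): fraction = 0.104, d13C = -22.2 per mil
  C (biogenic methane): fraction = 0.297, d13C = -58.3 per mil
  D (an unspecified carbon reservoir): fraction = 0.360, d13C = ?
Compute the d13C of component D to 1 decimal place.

-33.2 per mil

Isotope mass balance: δ_bulk = Σ fᵢ·δᵢ.
-48.2 = 0.239×(-69.6) + 0.104×(-22.2) + 0.297×(-58.3) + 0.360×δ_D
0.360·δ_D = -48.2 − (-36.258) = -11.942
δ_D = -11.942 / 0.360 = -33.17 per mil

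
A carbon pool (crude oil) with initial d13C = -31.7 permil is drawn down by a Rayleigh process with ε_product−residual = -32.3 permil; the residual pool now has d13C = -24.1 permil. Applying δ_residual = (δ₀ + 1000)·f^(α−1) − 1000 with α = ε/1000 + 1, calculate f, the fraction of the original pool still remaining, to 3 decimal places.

α − 1 = ε/1000 = -0.0323
(δ_res + 1000)/(δ₀ + 1000) = (-24.1 + 1000)/(-31.7 + 1000) = 975.9/968.3 = 1.007849
f = 1.007849^(1/-0.0323) = exp(ln(1.007849)/-0.0323) = exp(0.00782/-0.0323)
f = exp(-0.2420) = 0.7850

0.785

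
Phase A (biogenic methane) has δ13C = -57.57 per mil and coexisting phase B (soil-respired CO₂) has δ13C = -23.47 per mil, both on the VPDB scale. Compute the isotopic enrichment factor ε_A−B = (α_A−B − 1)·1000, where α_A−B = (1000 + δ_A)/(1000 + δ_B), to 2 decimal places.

-34.92 per mil

α_A−B = (1000 + -57.57) / (1000 + -23.47) = 942.43 / 976.53 = 0.965080
ε_A−B = (0.965080 − 1) × 1000 = -34.920 per mil
(The approximation ε ≈ δ_A − δ_B would give -34.10 per mil.)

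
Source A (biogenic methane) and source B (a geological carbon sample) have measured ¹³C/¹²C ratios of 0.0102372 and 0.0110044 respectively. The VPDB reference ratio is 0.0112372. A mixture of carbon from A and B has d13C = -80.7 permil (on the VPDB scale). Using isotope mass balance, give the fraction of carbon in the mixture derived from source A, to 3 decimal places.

0.879

δ_A = (0.0102372/0.0112372 − 1)×1000 = (0.911010 − 1)×1000 = -88.990 permil
δ_B = (0.0110044/0.0112372 − 1)×1000 = (0.979283 − 1)×1000 = -20.717 permil
f_A = (δ_mix − δ_B)/(δ_A − δ_B) = (-80.7 − (-20.717))/(-88.990 − (-20.717))
f_A = -59.983 / -68.273 = 0.8786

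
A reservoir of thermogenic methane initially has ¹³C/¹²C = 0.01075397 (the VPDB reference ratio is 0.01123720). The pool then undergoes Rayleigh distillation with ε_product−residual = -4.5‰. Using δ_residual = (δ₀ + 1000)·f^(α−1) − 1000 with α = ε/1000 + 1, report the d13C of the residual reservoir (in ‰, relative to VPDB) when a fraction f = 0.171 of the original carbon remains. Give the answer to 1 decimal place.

-35.4‰

δ₀ = (0.01075397/0.01123720 − 1)×1000 = (0.956997 − 1)×1000 = -43.003‰
α − 1 = ε/1000 = -0.0045
f^(α−1) = 0.171^(-0.0045) = 1.007979
δ_res = (-43.003 + 1000) × 1.007979 − 1000 = 964.633 − 1000 = -35.37‰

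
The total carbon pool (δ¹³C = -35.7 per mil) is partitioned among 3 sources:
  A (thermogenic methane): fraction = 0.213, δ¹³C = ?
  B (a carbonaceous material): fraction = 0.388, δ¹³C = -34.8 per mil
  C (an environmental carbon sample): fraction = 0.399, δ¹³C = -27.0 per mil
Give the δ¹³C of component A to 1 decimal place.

-53.6 per mil

Isotope mass balance: δ_bulk = Σ fᵢ·δᵢ.
-35.7 = 0.213×δ_A + 0.388×(-34.8) + 0.399×(-27.0)
0.213·δ_A = -35.7 − (-24.275) = -11.425
δ_A = -11.425 / 0.213 = -53.64 per mil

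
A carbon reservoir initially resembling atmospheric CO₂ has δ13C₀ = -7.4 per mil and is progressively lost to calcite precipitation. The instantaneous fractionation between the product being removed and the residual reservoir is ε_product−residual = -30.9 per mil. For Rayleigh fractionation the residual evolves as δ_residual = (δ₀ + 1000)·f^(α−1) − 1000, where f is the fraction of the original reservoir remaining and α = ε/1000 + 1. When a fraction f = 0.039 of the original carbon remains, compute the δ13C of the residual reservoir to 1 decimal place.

97.3 per mil

Rayleigh residual: δ_res = (δ₀ + 1000)·f^(α−1) − 1000
α = ε/1000 + 1 = 0.96910, so α − 1 = -0.03090
f^(α−1) = 0.039^(-0.03090) = 1.105442
δ_res = (-7.4 + 1000) × 1.105442 − 1000 = 1097.262 − 1000 = 97.26 per mil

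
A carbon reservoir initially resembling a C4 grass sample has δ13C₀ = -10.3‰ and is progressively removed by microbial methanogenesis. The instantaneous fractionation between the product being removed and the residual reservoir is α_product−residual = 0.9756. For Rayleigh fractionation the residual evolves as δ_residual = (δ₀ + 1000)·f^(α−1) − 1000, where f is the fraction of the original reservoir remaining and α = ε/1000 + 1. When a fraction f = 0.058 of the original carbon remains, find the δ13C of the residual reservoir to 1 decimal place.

Rayleigh residual: δ_res = (δ₀ + 1000)·f^(α−1) − 1000
α − 1 = -0.02440
f^(α−1) = 0.058^(-0.02440) = 1.071945
δ_res = (-10.3 + 1000) × 1.071945 − 1000 = 1060.904 − 1000 = 60.90‰

60.9‰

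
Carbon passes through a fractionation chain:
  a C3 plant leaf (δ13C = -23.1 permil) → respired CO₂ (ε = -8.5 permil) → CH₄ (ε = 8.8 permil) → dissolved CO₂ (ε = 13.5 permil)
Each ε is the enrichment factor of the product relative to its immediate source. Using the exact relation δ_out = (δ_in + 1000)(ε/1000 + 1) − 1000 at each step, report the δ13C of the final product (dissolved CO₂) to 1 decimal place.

-9.7 permil

step 1: δ = (-23.10 + 1000)·(-8.5/1000 + 1) − 1000 = -31.40 permil
step 2: δ = (-31.40 + 1000)·(8.8/1000 + 1) − 1000 = -22.88 permil
step 3: δ = (-22.88 + 1000)·(13.5/1000 + 1) − 1000 = -9.69 permil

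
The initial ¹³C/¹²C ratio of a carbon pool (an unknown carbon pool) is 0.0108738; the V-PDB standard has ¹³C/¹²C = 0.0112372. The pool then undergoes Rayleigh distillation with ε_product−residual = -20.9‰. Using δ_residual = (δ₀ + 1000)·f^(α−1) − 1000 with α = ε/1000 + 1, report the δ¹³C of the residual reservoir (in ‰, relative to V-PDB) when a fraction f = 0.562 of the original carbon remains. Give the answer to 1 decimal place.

δ₀ = (0.0108738/0.0112372 − 1)×1000 = (0.967661 − 1)×1000 = -32.339‰
α − 1 = ε/1000 = -0.0209
f^(α−1) = 0.562^(-0.0209) = 1.012117
δ_res = (-32.339 + 1000) × 1.012117 − 1000 = 979.386 − 1000 = -20.61‰

-20.6‰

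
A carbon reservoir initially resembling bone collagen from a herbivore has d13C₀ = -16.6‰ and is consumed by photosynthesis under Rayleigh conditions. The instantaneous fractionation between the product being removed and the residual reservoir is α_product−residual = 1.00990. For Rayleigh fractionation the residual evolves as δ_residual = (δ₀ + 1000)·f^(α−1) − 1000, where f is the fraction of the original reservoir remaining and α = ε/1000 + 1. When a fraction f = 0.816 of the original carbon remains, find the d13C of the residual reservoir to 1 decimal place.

-18.6‰

Rayleigh residual: δ_res = (δ₀ + 1000)·f^(α−1) − 1000
α − 1 = 0.00990
f^(α−1) = 0.816^(0.00990) = 0.997989
δ_res = (-16.6 + 1000) × 0.997989 − 1000 = 981.422 − 1000 = -18.58‰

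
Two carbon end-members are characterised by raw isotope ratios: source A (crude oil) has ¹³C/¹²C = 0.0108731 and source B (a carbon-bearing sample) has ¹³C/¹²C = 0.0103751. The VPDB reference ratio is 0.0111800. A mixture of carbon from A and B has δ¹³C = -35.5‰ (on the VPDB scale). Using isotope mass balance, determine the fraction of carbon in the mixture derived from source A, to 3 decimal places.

δ_A = (0.0108731/0.0111800 − 1)×1000 = (0.972549 − 1)×1000 = -27.451‰
δ_B = (0.0103751/0.0111800 − 1)×1000 = (0.928005 − 1)×1000 = -71.995‰
f_A = (δ_mix − δ_B)/(δ_A − δ_B) = (-35.5 − (-71.995))/(-27.451 − (-71.995))
f_A = 36.495 / 44.544 = 0.8193

0.819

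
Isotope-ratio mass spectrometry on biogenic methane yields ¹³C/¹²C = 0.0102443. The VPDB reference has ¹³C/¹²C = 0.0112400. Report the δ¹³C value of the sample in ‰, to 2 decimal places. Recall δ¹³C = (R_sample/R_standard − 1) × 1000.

δ¹³C = (R_sample / R_standard − 1) × 1000
R_sample / R_standard = 0.0102443 / 0.0112400 = 0.911415
δ¹³C = (0.911415 − 1) × 1000 = -88.585‰

-88.59‰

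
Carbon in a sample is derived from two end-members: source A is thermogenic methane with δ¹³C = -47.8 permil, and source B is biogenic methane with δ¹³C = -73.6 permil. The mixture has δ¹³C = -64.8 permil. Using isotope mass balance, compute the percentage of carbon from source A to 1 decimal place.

34.1%

δ_mix = f_A·δ_A + (1 − f_A)·δ_B  ⇒  f_A = (δ_mix − δ_B)/(δ_A − δ_B)
f_A = (-64.8 − (-73.6)) / (-47.8 − (-73.6))
f_A = 8.8 / 25.8 = 0.3411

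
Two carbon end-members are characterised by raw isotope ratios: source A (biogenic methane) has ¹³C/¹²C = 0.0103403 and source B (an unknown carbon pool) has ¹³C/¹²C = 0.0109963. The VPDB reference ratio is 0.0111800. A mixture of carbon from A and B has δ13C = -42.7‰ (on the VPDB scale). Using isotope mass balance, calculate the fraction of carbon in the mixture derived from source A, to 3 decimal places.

δ_A = (0.0103403/0.0111800 − 1)×1000 = (0.924893 − 1)×1000 = -75.107‰
δ_B = (0.0109963/0.0111800 − 1)×1000 = (0.983569 − 1)×1000 = -16.431‰
f_A = (δ_mix − δ_B)/(δ_A − δ_B) = (-42.7 − (-16.431))/(-75.107 − (-16.431))
f_A = -26.269 / -58.676 = 0.4477

0.448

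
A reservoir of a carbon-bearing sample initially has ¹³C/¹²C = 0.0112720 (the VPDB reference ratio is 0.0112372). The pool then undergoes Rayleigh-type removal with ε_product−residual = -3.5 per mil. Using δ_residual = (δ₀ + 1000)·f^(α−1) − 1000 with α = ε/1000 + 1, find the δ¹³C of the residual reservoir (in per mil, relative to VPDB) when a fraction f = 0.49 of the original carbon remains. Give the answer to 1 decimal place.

5.6 per mil

δ₀ = (0.0112720/0.0112372 − 1)×1000 = (1.003097 − 1)×1000 = 3.097 per mil
α − 1 = ε/1000 = -0.0035
f^(α−1) = 0.49^(-0.0035) = 1.002500
δ_res = (3.097 + 1000) × 1.002500 − 1000 = 1005.604 − 1000 = 5.60 per mil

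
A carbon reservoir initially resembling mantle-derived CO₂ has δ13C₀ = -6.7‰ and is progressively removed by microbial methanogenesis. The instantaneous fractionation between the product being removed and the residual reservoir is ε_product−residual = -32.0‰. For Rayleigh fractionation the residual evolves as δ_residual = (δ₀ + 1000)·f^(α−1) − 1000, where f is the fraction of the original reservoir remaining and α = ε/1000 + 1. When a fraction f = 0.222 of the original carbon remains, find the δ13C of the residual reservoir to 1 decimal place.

Rayleigh residual: δ_res = (δ₀ + 1000)·f^(α−1) − 1000
α = ε/1000 + 1 = 0.96800, so α − 1 = -0.03200
f^(α−1) = 0.222^(-0.03200) = 1.049341
δ_res = (-6.7 + 1000) × 1.049341 − 1000 = 1042.311 − 1000 = 42.31‰

42.3‰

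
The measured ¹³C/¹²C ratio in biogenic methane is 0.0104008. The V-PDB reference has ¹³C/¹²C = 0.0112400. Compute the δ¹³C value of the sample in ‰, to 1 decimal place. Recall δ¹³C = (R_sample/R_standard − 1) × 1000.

-74.7‰

δ¹³C = (R_sample / R_standard − 1) × 1000
R_sample / R_standard = 0.0104008 / 0.0112400 = 0.925338
δ¹³C = (0.925338 − 1) × 1000 = -74.66‰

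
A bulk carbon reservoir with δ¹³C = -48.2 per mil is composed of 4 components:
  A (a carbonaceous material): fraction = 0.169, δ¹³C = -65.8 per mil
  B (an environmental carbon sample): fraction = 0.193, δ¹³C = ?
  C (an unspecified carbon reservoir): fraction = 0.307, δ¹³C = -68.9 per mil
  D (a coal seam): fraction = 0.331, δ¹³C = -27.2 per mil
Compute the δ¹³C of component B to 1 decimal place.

-35.9 per mil

Isotope mass balance: δ_bulk = Σ fᵢ·δᵢ.
-48.2 = 0.169×(-65.8) + 0.193×δ_B + 0.307×(-68.9) + 0.331×(-27.2)
0.193·δ_B = -48.2 − (-41.276) = -6.924
δ_B = -6.924 / 0.193 = -35.88 per mil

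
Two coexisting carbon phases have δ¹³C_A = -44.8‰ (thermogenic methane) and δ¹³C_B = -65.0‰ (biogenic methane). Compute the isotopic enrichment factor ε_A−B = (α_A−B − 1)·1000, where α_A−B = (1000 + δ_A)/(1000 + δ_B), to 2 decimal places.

21.60‰

α_A−B = (1000 + -44.8) / (1000 + -65.0) = 955.2 / 935.0 = 1.021604
ε_A−B = (1.021604 − 1) × 1000 = 21.604‰
(The approximation ε ≈ δ_A − δ_B would give 20.2‰.)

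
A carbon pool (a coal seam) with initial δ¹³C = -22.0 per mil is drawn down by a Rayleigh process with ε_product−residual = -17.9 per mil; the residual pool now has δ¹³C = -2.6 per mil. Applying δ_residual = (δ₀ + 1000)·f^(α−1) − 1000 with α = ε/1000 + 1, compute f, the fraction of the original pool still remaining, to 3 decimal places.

α − 1 = ε/1000 = -0.0179
(δ_res + 1000)/(δ₀ + 1000) = (-2.6 + 1000)/(-22.0 + 1000) = 997.4/978.0 = 1.019836
f = 1.019836^(1/-0.0179) = exp(ln(1.019836)/-0.0179) = exp(0.01964/-0.0179)
f = exp(-1.0973) = 0.3338

0.334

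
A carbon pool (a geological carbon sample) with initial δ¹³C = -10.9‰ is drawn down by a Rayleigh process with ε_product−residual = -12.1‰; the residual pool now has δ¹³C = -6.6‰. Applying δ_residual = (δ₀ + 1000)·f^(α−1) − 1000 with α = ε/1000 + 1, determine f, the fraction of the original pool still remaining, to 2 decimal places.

0.70

α − 1 = ε/1000 = -0.0121
(δ_res + 1000)/(δ₀ + 1000) = (-6.6 + 1000)/(-10.9 + 1000) = 993.4/989.1 = 1.004347
f = 1.004347^(1/-0.0121) = exp(ln(1.004347)/-0.0121) = exp(0.00434/-0.0121)
f = exp(-0.3585) = 0.6987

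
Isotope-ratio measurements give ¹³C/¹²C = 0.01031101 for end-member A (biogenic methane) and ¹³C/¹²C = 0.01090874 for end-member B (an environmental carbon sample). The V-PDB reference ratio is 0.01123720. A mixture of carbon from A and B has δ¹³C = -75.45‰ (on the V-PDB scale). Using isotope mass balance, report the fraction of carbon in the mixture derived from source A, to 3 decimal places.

0.869

δ_A = (0.01031101/0.01123720 − 1)×1000 = (0.917578 − 1)×1000 = -82.422‰
δ_B = (0.01090874/0.01123720 − 1)×1000 = (0.970770 − 1)×1000 = -29.230‰
f_A = (δ_mix − δ_B)/(δ_A − δ_B) = (-75.45 − (-29.230))/(-82.422 − (-29.230))
f_A = -46.220 / -53.192 = 0.8689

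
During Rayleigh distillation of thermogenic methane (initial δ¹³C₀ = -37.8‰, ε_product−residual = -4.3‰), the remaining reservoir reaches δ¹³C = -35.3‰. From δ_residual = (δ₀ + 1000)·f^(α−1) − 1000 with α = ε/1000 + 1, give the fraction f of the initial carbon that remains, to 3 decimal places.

0.547

α − 1 = ε/1000 = -0.0043
(δ_res + 1000)/(δ₀ + 1000) = (-35.3 + 1000)/(-37.8 + 1000) = 964.7/962.2 = 1.002598
f = 1.002598^(1/-0.0043) = exp(ln(1.002598)/-0.0043) = exp(0.00259/-0.0043)
f = exp(-0.6035) = 0.5469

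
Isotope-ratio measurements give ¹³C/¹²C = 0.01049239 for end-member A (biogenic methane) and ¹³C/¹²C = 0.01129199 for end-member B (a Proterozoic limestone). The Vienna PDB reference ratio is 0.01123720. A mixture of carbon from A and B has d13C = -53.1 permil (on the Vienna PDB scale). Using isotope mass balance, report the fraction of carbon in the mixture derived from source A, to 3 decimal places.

δ_A = (0.01049239/0.01123720 − 1)×1000 = (0.933719 − 1)×1000 = -66.281 permil
δ_B = (0.01129199/0.01123720 − 1)×1000 = (1.004876 − 1)×1000 = 4.876 permil
f_A = (δ_mix − δ_B)/(δ_A − δ_B) = (-53.1 − (4.876))/(-66.281 − (4.876))
f_A = -57.976 / -71.157 = 0.8148

0.815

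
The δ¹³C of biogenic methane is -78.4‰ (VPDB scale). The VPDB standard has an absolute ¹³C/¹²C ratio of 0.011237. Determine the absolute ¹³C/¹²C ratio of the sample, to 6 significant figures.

R_sample = R_standard × (δ¹³C/1000 + 1)
R_sample = 0.011237 × (-78.4/1000 + 1) = 0.011237 × 0.921600
R_sample = 0.0103560

0.0103560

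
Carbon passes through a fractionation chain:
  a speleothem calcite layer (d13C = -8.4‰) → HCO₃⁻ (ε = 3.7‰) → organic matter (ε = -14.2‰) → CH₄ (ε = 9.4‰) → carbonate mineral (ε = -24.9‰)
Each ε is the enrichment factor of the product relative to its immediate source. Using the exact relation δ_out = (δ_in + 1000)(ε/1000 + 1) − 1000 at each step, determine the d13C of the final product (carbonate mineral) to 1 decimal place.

step 1: δ = (-8.40 + 1000)·(3.7/1000 + 1) − 1000 = -4.73‰
step 2: δ = (-4.73 + 1000)·(-14.2/1000 + 1) − 1000 = -18.86‰
step 3: δ = (-18.86 + 1000)·(9.4/1000 + 1) − 1000 = -9.64‰
step 4: δ = (-9.64 + 1000)·(-24.9/1000 + 1) − 1000 = -34.30‰

-34.3‰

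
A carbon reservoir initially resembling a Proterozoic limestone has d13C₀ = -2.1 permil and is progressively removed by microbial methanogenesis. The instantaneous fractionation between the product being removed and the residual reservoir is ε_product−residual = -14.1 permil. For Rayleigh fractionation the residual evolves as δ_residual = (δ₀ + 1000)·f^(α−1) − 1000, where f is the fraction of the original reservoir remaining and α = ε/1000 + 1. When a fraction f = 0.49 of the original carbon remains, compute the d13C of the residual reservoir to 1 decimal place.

8.0 permil

Rayleigh residual: δ_res = (δ₀ + 1000)·f^(α−1) − 1000
α = ε/1000 + 1 = 0.98590, so α − 1 = -0.01410
f^(α−1) = 0.49^(-0.01410) = 1.010109
δ_res = (-2.1 + 1000) × 1.010109 − 1000 = 1007.988 − 1000 = 7.99 permil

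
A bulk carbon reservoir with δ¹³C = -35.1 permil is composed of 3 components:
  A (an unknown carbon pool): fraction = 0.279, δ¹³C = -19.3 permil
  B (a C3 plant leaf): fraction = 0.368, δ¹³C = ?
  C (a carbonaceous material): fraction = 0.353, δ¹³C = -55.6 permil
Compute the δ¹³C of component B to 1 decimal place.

-27.4 permil

Isotope mass balance: δ_bulk = Σ fᵢ·δᵢ.
-35.1 = 0.279×(-19.3) + 0.368×δ_B + 0.353×(-55.6)
0.368·δ_B = -35.1 − (-25.011) = -10.089
δ_B = -10.089 / 0.368 = -27.41 permil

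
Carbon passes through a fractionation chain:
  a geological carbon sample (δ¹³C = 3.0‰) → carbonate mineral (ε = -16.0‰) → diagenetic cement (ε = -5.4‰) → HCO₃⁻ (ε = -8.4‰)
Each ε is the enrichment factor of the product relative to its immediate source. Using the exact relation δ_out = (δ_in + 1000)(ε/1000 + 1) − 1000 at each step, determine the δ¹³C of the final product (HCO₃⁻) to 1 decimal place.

-26.6‰

step 1: δ = (3.00 + 1000)·(-16.0/1000 + 1) − 1000 = -13.05‰
step 2: δ = (-13.05 + 1000)·(-5.4/1000 + 1) − 1000 = -18.38‰
step 3: δ = (-18.38 + 1000)·(-8.4/1000 + 1) − 1000 = -26.62‰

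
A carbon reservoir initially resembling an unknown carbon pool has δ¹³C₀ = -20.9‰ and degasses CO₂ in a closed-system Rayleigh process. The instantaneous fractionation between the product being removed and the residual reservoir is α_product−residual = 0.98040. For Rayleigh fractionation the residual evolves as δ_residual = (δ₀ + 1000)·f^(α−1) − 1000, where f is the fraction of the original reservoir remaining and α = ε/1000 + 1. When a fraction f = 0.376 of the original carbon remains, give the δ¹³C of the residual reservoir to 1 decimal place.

-1.9‰

Rayleigh residual: δ_res = (δ₀ + 1000)·f^(α−1) − 1000
α − 1 = -0.01960
f^(α−1) = 0.376^(-0.01960) = 1.019357
δ_res = (-20.9 + 1000) × 1.019357 − 1000 = 998.052 − 1000 = -1.95‰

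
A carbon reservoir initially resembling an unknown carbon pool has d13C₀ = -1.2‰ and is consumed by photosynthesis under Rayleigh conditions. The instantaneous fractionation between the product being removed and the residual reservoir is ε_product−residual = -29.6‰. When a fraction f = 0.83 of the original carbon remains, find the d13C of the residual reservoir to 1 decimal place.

Rayleigh residual: δ_res = (δ₀ + 1000)·f^(α−1) − 1000
α = ε/1000 + 1 = 0.97040, so α − 1 = -0.02960
f^(α−1) = 0.83^(-0.02960) = 1.005531
δ_res = (-1.2 + 1000) × 1.005531 − 1000 = 1004.324 − 1000 = 4.32‰

4.3‰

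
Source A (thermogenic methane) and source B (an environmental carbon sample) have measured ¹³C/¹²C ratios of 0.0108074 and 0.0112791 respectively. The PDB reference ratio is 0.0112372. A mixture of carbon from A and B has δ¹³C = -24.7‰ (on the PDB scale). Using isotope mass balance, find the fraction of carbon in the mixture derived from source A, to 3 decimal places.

0.677

δ_A = (0.0108074/0.0112372 − 1)×1000 = (0.961752 − 1)×1000 = -38.248‰
δ_B = (0.0112791/0.0112372 − 1)×1000 = (1.003729 − 1)×1000 = 3.729‰
f_A = (δ_mix − δ_B)/(δ_A − δ_B) = (-24.7 − (3.729))/(-38.248 − (3.729))
f_A = -28.429 / -41.977 = 0.6773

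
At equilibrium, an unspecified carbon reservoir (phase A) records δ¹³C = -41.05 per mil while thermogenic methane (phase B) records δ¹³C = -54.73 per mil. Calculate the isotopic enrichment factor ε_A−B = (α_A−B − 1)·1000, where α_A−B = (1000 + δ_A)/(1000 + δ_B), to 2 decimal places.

α_A−B = (1000 + -41.05) / (1000 + -54.73) = 958.95 / 945.27 = 1.014472
ε_A−B = (1.014472 − 1) × 1000 = 14.472 per mil
(The approximation ε ≈ δ_A − δ_B would give 13.68 per mil.)

14.47 per mil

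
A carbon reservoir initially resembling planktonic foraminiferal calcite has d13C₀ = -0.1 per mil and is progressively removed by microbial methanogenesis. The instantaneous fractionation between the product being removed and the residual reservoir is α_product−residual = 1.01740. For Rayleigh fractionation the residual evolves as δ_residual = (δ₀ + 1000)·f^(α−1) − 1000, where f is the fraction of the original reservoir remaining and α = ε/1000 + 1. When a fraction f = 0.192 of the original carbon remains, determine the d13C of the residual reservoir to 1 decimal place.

Rayleigh residual: δ_res = (δ₀ + 1000)·f^(α−1) − 1000
α − 1 = 0.01740
f^(α−1) = 0.192^(0.01740) = 0.971694
δ_res = (-0.1 + 1000) × 0.971694 − 1000 = 971.597 − 1000 = -28.40 per mil

-28.4 per mil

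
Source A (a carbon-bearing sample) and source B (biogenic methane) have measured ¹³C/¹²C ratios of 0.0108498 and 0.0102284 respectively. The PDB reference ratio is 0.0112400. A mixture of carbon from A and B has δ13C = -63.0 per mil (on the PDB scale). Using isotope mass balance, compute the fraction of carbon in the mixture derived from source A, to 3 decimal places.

δ_A = (0.0108498/0.0112400 − 1)×1000 = (0.965285 − 1)×1000 = -34.715 per mil
δ_B = (0.0102284/0.0112400 − 1)×1000 = (0.910000 − 1)×1000 = -90.000 per mil
f_A = (δ_mix − δ_B)/(δ_A − δ_B) = (-63.0 − (-90.000))/(-34.715 − (-90.000))
f_A = 27.000 / 55.285 = 0.4884

0.488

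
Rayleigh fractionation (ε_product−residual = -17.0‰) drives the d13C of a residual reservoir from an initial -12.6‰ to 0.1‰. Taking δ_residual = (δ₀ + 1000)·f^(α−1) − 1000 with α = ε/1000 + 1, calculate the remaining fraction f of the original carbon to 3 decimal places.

α − 1 = ε/1000 = -0.0170
(δ_res + 1000)/(δ₀ + 1000) = (0.1 + 1000)/(-12.6 + 1000) = 1000.1/987.4 = 1.012862
f = 1.012862^(1/-0.0170) = exp(ln(1.012862)/-0.0170) = exp(0.01278/-0.0170)
f = exp(-0.7518) = 0.4715

0.472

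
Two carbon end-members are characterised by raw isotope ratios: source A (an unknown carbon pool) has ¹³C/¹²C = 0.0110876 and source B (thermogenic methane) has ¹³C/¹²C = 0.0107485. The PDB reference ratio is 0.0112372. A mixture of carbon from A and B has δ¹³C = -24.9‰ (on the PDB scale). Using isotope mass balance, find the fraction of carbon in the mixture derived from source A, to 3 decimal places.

δ_A = (0.0110876/0.0112372 − 1)×1000 = (0.986687 − 1)×1000 = -13.313‰
δ_B = (0.0107485/0.0112372 − 1)×1000 = (0.956511 − 1)×1000 = -43.489‰
f_A = (δ_mix − δ_B)/(δ_A − δ_B) = (-24.9 − (-43.489))/(-13.313 − (-43.489))
f_A = 18.589 / 30.177 = 0.6160

0.616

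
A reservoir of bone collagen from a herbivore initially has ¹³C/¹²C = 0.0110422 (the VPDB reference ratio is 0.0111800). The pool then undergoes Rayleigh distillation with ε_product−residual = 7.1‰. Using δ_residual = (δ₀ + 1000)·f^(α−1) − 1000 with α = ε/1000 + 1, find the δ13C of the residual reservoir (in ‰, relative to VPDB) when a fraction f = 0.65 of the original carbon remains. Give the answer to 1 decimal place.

δ₀ = (0.0110422/0.0111800 − 1)×1000 = (0.987674 − 1)×1000 = -12.326‰
α − 1 = ε/1000 = 0.0071
f^(α−1) = 0.65^(0.0071) = 0.996946
δ_res = (-12.326 + 1000) × 0.996946 − 1000 = 984.658 − 1000 = -15.34‰

-15.3‰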